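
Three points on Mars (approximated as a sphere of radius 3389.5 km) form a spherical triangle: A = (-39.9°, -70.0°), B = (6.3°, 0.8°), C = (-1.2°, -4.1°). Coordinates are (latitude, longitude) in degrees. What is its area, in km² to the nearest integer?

Side lengths (central angles): a = 0.1563, b = 1.2381, c = 1.3894 rad; semiperimeter s = 1.3919.
By l'Huilier's theorem, tan(E/4) = √[tan(s/2) tan((s−a)/2) tan((s−b)/2) tan((s−c)/2)], giving spherical excess E = 0.0300 rad.
Area = E·R² = 0.0300 × (3389.5)² ≈ 345008 km².

345008 km²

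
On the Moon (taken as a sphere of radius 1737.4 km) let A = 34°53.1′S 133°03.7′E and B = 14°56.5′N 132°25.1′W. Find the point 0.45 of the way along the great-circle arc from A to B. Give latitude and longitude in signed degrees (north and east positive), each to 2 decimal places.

-17.24°, -179.09°

Central angle δ = 1.7823 rad. Interpolating on the sphere with fraction f = 0.45:
P = [sin((1−f)δ)·A + sin(fδ)·B] / sin δ = 0.8496·A + 0.7352·B in Cartesian coordinates,
giving P = (-0.9550, -0.0152, -0.2963), i.e. latitude -17.24°, longitude -179.09°.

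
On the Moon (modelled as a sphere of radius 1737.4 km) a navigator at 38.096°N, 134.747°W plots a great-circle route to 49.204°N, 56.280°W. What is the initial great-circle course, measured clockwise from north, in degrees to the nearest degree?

51°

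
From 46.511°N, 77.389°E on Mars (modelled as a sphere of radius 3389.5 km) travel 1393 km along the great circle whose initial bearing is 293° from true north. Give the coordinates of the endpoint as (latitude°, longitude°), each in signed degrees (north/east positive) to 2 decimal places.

Angular distance δ = d/R = 1393/3389.5 = 0.41098 rad; initial bearing θ = 5.1138 rad.
sin φ₂ = sin φ₁ cos δ + cos φ₁ sin δ cos θ = (0.7255)(0.9167) + (0.6882)(0.3995)(0.3907) = 0.7725, so φ₂ = 50.58°.
Δλ = atan2(sin θ sin δ cos φ₁, cos δ − sin φ₁ sin φ₂) = atan2(-0.2531, 0.3563) = -35.390°.
λ₂ = 77.389° − 35.390° = 42.00°.

50.58°, 42.00°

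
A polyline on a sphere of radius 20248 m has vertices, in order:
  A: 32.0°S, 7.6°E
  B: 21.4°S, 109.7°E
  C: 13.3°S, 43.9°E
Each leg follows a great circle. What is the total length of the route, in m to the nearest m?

Leg A→B: central angle 1.5429 rad, distance 31241.6 m.
Leg B→C: central angle 1.0980 rad, distance 22232.6 m.
Total: 31241.6 + 22232.6 ≈ 53474 m.

53474 m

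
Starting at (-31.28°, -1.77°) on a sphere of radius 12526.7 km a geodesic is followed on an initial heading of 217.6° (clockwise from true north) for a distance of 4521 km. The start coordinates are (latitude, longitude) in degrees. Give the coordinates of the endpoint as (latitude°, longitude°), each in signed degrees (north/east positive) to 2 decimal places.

-46.46°, -20.00°

Angular distance δ = d/R = 4521/12526.7 = 0.36091 rad; initial bearing θ = 3.7978 rad.
sin φ₂ = sin φ₁ cos δ + cos φ₁ sin δ cos θ = (-0.5192)(0.9356) + (0.8546)(0.3531)(-0.7923) = -0.7249, so φ₂ = -46.46°.
Δλ = atan2(sin θ sin δ cos φ₁, cos δ − sin φ₁ sin φ₂) = atan2(-0.1841, 0.5592) = -18.226°.
λ₂ = -1.770° − 18.226° = -20.00°.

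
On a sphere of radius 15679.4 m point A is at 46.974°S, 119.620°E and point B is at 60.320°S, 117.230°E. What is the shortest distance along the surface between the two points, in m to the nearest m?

3672 m

With latitudes φ₁ = -46.974°, φ₂ = -60.320° and longitude difference Δλ = -2.390°:
cos c = sin φ₁ sin φ₂ + cos φ₁ cos φ₂ cos Δλ = (-0.7310)(-0.8688) + (0.6823)(0.4952)(0.9991) = 0.97270,
so c = arccos(0.97270) = 0.23420 rad.
Distance = R·c = 15679.4 × 0.2342 ≈ 3672 m.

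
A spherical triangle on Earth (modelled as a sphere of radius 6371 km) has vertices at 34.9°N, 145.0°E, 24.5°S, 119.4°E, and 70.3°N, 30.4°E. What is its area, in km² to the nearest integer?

30585064 km²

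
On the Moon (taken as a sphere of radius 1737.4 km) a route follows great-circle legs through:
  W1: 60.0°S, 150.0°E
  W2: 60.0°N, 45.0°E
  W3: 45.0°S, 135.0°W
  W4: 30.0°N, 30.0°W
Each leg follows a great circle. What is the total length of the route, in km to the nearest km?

13050 km

Leg W1→W2: central angle 2.5230 rad, distance 4383.5 km.
Leg W2→W3: central angle 2.8798 rad, distance 5003.4 km.
Leg W3→W4: central angle 2.1084 rad, distance 3663.1 km.
Total: 4383.5 + 5003.4 + 3663.1 ≈ 13050 km.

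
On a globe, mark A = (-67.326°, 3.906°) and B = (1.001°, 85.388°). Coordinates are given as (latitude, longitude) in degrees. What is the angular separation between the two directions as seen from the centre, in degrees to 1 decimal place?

In radians: φ₁ = -1.1751, φ₂ = 0.0175, Δλ = 81.482° = 1.4221 rad.
Haversine: a = sin²(Δφ/2) + cos φ₁ cos φ₂ sin²(Δλ/2) = 0.3153 + (0.3855)(0.9998)(0.4259) = 0.47951.
Central angle c = 2·arcsin(√a) = 1.52981 rad.
So the angular separation is 87.7°.

87.7°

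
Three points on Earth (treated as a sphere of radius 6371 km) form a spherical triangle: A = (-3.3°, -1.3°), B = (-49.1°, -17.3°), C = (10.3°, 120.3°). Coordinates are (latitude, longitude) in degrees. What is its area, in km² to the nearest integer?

66615374 km²

Side lengths (central angles): a = 2.2279, b = 2.1235, c = 0.8341 rad; semiperimeter s = 2.5928.
By l'Huilier's theorem, tan(E/4) = √[tan(s/2) tan((s−a)/2) tan((s−b)/2) tan((s−c)/2)], giving spherical excess E = 1.6412 rad.
Area = E·R² = 1.6412 × (6371)² ≈ 66615374 km².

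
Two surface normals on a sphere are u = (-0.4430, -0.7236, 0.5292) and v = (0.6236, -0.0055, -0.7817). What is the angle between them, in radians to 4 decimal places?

2.3268 rad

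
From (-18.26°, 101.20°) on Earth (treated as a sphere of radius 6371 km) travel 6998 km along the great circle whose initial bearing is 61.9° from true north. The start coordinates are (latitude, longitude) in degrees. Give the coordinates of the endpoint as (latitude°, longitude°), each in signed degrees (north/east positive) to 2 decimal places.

Angular distance δ = d/R = 6998/6371 = 1.09841 rad; initial bearing θ = 1.0804 rad.
sin φ₂ = sin φ₁ cos δ + cos φ₁ sin δ cos θ = (-0.3133)(0.4550) + (0.9496)(0.8905)(0.4710) = 0.2557, so φ₂ = 14.82°.
Δλ = atan2(sin θ sin δ cos φ₁, cos δ − sin φ₁ sin φ₂) = atan2(0.7460, 0.5351) = 54.345°.
λ₂ = 101.200° + 54.345° = 155.55°.

14.82°, 155.55°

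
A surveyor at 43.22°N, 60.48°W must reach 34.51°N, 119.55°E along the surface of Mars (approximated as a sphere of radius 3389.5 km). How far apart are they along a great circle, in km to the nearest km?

Let φ₁ = 0.7543 rad, φ₂ = 0.6023 rad, and Δλ = -3.1411 rad.
cos c = sin φ₁ sin φ₂ + cos φ₁ cos φ₂ cos Δλ = (0.6848)(0.5666) + (0.7287)(0.8240)(-1.0000) = -0.21252,
so c = arccos(-0.21252) = 1.78495 rad.
Distance = R·c = 3389.5 × 1.7849 ≈ 6050 km.

6050 km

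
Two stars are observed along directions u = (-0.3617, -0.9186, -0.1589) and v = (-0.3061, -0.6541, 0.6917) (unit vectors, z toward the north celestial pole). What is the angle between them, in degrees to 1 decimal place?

u·v = 0.6017; |u| = 1.0000, |v| = 1.0000.
cos θ = (u·v)/(|u||v|) = 0.6017, so θ = 53.0°.

53.0°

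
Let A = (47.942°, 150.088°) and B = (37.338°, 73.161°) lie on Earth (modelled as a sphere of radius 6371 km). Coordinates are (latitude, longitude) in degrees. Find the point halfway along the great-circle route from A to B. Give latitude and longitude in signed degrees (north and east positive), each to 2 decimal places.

The central angle between A and B is δ = 0.9633 rad.
With f = 0.5, the slerp weights are sin((1−f)δ)/sin δ = 0.5642 and sin(fδ)/sin δ = 0.5642.
Weighted sum of the unit vectors: (0.5642)·(-0.5806,0.3340,0.7425) + (0.5642)·(0.2303,0.7610,0.6065) = (-0.1977, 0.6178, 0.7611).
Converting back: φ = atan2(z, √(x²+y²)) = 49.56°, λ = atan2(y, x) = 107.74°.

49.56°, 107.74°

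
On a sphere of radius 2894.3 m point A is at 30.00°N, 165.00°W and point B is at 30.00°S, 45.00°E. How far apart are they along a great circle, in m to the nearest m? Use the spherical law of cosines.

Let φ₁ = 0.5236 rad, φ₂ = -0.5236 rad, and Δλ = -2.6180 rad.
cos c = sin φ₁ sin φ₂ + cos φ₁ cos φ₂ cos Δλ = (0.5000)(-0.5000) + (0.8660)(0.8660)(-0.8660) = -0.89952,
so c = arccos(-0.89952) = 2.68946 rad.
Distance = R·c = 2894.3 × 2.6895 ≈ 7784 m.

7784 m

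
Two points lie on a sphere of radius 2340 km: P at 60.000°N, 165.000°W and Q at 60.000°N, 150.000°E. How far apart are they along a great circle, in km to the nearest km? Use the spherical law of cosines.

Let φ₁ = 1.0472 rad, φ₂ = 1.0472 rad, and Δλ = -0.7854 rad.
cos c = sin φ₁ sin φ₂ + cos φ₁ cos φ₂ cos Δλ = (0.8660)(0.8660) + (0.5000)(0.5000)(0.7071) = 0.92678,
so c = arccos(0.92678) = 0.38506 rad.
Distance = R·c = 2340 × 0.3851 ≈ 901 km.

901 km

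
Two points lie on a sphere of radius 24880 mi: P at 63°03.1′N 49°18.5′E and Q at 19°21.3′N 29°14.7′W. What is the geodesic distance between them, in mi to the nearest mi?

With latitudes φ₁ = 63.052°, φ₂ = 19.355° and longitude difference Δλ = -78.553°:
Haversine: a = sin²(Δφ/2) + cos φ₁ cos φ₂ sin²(Δλ/2) = 0.1385 + (0.4532)(0.9435)(0.4008) = 0.30986.
Central angle c = 2·arcsin(√a) = 1.18069 rad.
Distance = R·c = 24880 × 1.1807 ≈ 29376 mi.

29376 mi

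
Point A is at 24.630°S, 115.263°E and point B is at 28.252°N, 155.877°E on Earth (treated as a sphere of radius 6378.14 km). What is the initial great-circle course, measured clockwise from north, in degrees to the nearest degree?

39°

Δλ = 40.614° = 0.7088 rad.
y = sin Δλ · cos φ₂ = (0.6510)(0.8809) = 0.5734
x = cos φ₁ sin φ₂ − sin φ₁ cos φ₂ cos Δλ = (0.9090)(0.4734) − (-0.4168)(0.8809)(0.7591) = 0.7090
θ = atan2(y, x) = 38.97°, so the bearing is 39°.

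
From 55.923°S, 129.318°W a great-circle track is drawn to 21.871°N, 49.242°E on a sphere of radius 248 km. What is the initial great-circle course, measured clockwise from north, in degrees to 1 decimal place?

177.6°

Δλ = 178.560° = 3.1165 rad.
y = sin Δλ · cos φ₂ = (0.0251)(0.9280) = 0.0233
x = cos φ₁ sin φ₂ − sin φ₁ cos φ₂ cos Δλ = (0.5603)(0.3725) − (-0.8283)(0.9280)(-0.9997) = -0.5597
θ = atan2(y, x) = 177.61°, so the bearing is 177.6°.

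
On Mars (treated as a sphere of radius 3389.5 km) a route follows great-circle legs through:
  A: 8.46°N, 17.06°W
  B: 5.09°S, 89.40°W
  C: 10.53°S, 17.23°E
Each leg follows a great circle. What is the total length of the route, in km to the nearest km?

10572 km

Leg A→B: central angle 1.2809 rad, distance 4341.7 km.
Leg B→C: central angle 1.8380 rad, distance 6229.9 km.
Total: 4341.7 + 6229.9 ≈ 10572 km.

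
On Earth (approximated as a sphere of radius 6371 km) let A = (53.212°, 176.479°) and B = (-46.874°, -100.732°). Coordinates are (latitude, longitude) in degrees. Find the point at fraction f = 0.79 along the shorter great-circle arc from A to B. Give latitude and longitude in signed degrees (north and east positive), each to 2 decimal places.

The central angle between A and B is δ = 2.1331 rad.
With f = 0.79, the slerp weights are sin((1−f)δ)/sin δ = 0.5119 and sin(fδ)/sin δ = 1.1743.
Weighted sum of the unit vectors: (0.5119)·(-0.5977,0.0368,0.8009) + (1.1743)·(-0.1273,-0.6716,-0.7299) = (-0.4555, -0.7699, -0.4471).
Converting back: φ = atan2(z, √(x²+y²)) = -26.55°, λ = atan2(y, x) = -120.61°.

-26.55°, -120.61°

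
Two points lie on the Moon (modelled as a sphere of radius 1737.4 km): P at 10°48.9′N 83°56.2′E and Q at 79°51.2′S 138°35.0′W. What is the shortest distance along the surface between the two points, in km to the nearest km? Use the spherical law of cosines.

3281 km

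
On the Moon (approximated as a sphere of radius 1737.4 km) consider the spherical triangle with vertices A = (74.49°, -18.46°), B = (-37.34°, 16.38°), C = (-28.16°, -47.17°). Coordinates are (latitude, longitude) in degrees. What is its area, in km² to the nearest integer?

3987643 km²

Side lengths (central angles): a = 0.9292, b = 1.8214, c = 1.9932 rad; semiperimeter s = 2.3719.
By l'Huilier's theorem, tan(E/4) = √[tan(s/2) tan((s−a)/2) tan((s−b)/2) tan((s−c)/2)], giving spherical excess E = 1.3210 rad.
Area = E·R² = 1.3210 × (1737.4)² ≈ 3987643 km².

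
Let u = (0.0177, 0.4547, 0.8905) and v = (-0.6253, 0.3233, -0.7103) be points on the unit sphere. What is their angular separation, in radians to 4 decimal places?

u·v = -0.4966; |u| = 1.0000, |v| = 1.0000.
cos θ = (u·v)/(|u||v|) = -0.4966, so θ = 2.0904 rad.

2.0904 rad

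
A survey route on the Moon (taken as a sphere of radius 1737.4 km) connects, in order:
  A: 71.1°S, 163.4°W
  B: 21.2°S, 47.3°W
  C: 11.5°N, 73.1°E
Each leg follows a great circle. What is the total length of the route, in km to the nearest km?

6071 km

Leg A→B: central angle 1.3600 rad, distance 2362.8 km.
Leg B→C: central angle 2.1346 rad, distance 3708.7 km.
Total: 2362.8 + 3708.7 ≈ 6071 km.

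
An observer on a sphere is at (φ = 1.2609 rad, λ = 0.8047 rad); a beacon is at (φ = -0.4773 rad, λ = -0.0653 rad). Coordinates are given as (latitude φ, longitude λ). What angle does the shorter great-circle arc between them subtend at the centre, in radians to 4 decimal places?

Let φ₁ = 1.2609 rad, φ₂ = -0.4773 rad, and Δλ = -0.8700 rad.
Haversine: a = sin²(Δφ/2) + cos φ₁ cos φ₂ sin²(Δλ/2) = 0.5833 + (0.3050)(0.8882)(0.1776) = 0.63142.
Central angle c = 2·arcsin(√a) = 1.83675 rad.
So the angular separation is 1.8368 rad.

1.8368 rad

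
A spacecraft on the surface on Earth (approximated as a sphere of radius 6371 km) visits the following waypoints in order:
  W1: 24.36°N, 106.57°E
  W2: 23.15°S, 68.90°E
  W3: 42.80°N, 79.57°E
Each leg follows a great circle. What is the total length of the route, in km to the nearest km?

Leg W1→W2: central angle 1.0462 rad, distance 6665.4 km.
Leg W2→W3: central angle 1.1638 rad, distance 7414.5 km.
Total: 6665.4 + 7414.5 ≈ 14080 km.

14080 km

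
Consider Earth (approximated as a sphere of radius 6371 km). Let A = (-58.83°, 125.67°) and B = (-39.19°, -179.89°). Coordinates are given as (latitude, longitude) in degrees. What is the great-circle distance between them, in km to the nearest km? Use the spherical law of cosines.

Let φ₁ = -1.0268 rad, φ₂ = -0.6840 rad, and Δλ = 0.9502 rad.
cos c = sin φ₁ sin φ₂ + cos φ₁ cos φ₂ cos Δλ = (-0.8556)(-0.6319) + (0.5176)(0.7751)(0.5816) = 0.77396,
so c = arccos(0.77396) = 0.68572 rad.
Distance = R·c = 6371 × 0.6857 ≈ 4369 km.

4369 km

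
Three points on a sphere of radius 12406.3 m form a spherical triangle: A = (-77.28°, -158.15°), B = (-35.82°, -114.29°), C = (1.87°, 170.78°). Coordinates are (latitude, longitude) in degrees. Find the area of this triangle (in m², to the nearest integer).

101512812 m²

Side lengths (central angles): a = 1.3780, b = 1.4135, c = 0.7959 rad; semiperimeter s = 1.7937.
By l'Huilier's theorem, tan(E/4) = √[tan(s/2) tan((s−a)/2) tan((s−b)/2) tan((s−c)/2)], giving spherical excess E = 0.6595 rad.
Area = E·R² = 0.6595 × (12406.3)² ≈ 101512812 m².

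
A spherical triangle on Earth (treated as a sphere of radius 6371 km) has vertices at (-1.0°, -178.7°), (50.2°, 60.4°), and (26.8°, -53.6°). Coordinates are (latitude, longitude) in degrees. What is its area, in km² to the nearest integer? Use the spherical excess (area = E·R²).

Side lengths (central angles): a = 1.4565, b = 2.1189, c = 1.9199 rad; semiperimeter s = 2.7477.
By l'Huilier's theorem, tan(E/4) = √[tan(s/2) tan((s−a)/2) tan((s−b)/2) tan((s−c)/2)], giving spherical excess E = 2.5334 rad.
Area = E·R² = 2.5334 × (6371)² ≈ 102829698 km².

102829698 km²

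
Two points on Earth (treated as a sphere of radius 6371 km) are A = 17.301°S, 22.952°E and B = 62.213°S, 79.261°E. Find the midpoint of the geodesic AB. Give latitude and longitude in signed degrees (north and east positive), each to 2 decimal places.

Central angle δ = 1.0356 rad. Interpolating on the sphere with fraction f = 0.5:
P = [sin((1−f)δ)·A + sin(fδ)·B] / sin δ = 0.5754·A + 0.5754·B in Cartesian coordinates,
giving P = (0.5559, 0.4778, -0.6802), i.e. latitude -42.86°, longitude 40.68°.

-42.86°, 40.68°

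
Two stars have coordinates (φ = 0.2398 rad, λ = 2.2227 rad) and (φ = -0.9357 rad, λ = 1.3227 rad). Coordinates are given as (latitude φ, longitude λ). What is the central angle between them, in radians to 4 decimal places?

Let φ₁ = 0.2398 rad, φ₂ = -0.9357 rad, and Δλ = -0.9000 rad.
Haversine: a = sin²(Δφ/2) + cos φ₁ cos φ₂ sin²(Δλ/2) = 0.3075 + (0.9714)(0.5933)(0.1892) = 0.41649.
Central angle c = 2·arcsin(√a) = 1.40299 rad.
So the angular separation is 1.4030 rad.

1.4030 rad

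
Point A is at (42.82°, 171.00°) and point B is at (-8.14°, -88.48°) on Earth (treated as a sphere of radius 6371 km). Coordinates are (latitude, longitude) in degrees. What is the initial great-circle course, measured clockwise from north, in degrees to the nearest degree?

89°

With φ₁ = 0.7473, φ₂ = -0.1421, Δλ = 1.7544 rad, the forward-azimuth formula gives
θ = atan2( sin Δλ cos φ₂ , cos φ₁ sin φ₂ − sin φ₁ cos φ₂ cos Δλ ) = atan2(0.9733, 0.0190) = 88.88°.
So the initial bearing is 89°.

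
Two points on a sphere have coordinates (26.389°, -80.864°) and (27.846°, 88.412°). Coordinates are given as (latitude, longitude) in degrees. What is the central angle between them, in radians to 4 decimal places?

2.1781 rad

With latitudes φ₁ = 26.389°, φ₂ = 27.846° and longitude difference Δλ = 169.276°:
Haversine: a = sin²(Δφ/2) + cos φ₁ cos φ₂ sin²(Δλ/2) = 0.0002 + (0.8958)(0.8842)(0.9913) = 0.78531.
Central angle c = 2·arcsin(√a) = 2.17807 rad.
So the angular separation is 2.1781 rad.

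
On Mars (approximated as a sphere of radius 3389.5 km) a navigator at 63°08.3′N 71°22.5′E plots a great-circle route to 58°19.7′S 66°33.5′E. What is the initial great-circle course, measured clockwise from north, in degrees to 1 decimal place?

With φ₁ = 1.1020, φ₂ = -1.0180, Δλ = -0.0841 rad, the forward-azimuth formula gives
θ = atan2( sin Δλ cos φ₂ , cos φ₁ sin φ₂ − sin φ₁ cos φ₂ cos Δλ ) = atan2(-0.0441, -0.8513) = -177.04°.
Adding 360° brings this into [0°, 360°): 183.0°.

183.0°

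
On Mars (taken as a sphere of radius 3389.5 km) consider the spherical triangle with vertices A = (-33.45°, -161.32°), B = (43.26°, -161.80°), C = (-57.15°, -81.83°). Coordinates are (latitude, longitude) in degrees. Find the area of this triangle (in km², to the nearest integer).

8862773 km²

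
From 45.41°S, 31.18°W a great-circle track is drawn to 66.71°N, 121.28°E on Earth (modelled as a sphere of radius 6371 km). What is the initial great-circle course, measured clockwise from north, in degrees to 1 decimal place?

With φ₁ = -0.7926, φ₂ = 1.1643, Δλ = 2.6609 rad, the forward-azimuth formula gives
θ = atan2( sin Δλ cos φ₂ , cos φ₁ sin φ₂ − sin φ₁ cos φ₂ cos Δλ ) = atan2(0.1828, 0.3952) = 24.83°.
So the initial bearing is 24.8°.

24.8°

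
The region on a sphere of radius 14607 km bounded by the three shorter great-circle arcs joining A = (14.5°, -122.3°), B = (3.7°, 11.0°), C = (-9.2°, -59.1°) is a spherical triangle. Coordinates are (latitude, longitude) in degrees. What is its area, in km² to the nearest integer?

Side lengths (central angles): a = 1.2398, b = 1.1692, c = 2.2737 rad; semiperimeter s = 2.3414.
By l'Huilier's theorem, tan(E/4) = √[tan(s/2) tan((s−a)/2) tan((s−b)/2) tan((s−c)/2)], giving spherical excess E = 0.7148 rad.
Area = E·R² = 0.7148 × (14607)² ≈ 152519668 km².

152519668 km²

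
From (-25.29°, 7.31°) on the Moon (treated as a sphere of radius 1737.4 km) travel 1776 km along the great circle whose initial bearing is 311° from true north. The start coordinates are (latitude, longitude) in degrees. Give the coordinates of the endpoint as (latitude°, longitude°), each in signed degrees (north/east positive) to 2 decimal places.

Angular distance δ = d/R = 1776/1737.4 = 1.02222 rad; initial bearing θ = 5.4280 rad.
sin φ₂ = sin φ₁ cos δ + cos φ₁ sin δ cos θ = (-0.4272)(0.5215) + (0.9042)(0.8533)(0.6561) = 0.2834, so φ₂ = 16.46°.
Δλ = atan2(sin θ sin δ cos φ₁, cos δ − sin φ₁ sin φ₂) = atan2(-0.5822, 0.6425) = -42.182°.
λ₂ = 7.310° − 42.182° = -34.87°.

16.46°, -34.87°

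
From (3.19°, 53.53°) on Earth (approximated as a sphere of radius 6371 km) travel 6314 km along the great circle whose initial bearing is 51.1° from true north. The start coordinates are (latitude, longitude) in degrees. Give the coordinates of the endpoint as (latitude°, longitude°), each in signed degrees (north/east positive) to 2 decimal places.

33.71°, 105.04°

Angular distance δ = d/R = 6314/6371 = 0.99105 rad; initial bearing θ = 0.8919 rad.
sin φ₂ = sin φ₁ cos δ + cos φ₁ sin δ cos θ = (0.0556)(0.5478) + (0.9985)(0.8366)(0.6280) = 0.5550, so φ₂ = 33.71°.
Δλ = atan2(sin θ sin δ cos φ₁, cos δ − sin φ₁ sin φ₂) = atan2(0.6501, 0.5169) = 51.509°.
λ₂ = 53.530° + 51.509° = 105.04°.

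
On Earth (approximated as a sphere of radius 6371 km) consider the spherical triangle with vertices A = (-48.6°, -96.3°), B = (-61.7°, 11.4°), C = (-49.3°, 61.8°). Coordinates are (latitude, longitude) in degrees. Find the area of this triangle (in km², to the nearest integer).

Side lengths (central angles): a = 0.5265, b = 1.4014, c = 0.9702 rad; semiperimeter s = 1.4491.
By l'Huilier's theorem, tan(E/4) = √[tan(s/2) tan((s−a)/2) tan((s−b)/2) tan((s−c)/2)], giving spherical excess E = 0.2021 rad.
Area = E·R² = 0.2021 × (6371)² ≈ 8204503 km².

8204503 km²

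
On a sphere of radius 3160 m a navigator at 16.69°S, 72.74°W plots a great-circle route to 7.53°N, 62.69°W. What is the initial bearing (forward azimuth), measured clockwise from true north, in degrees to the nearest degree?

Δλ = 10.050° = 0.1754 rad.
y = sin Δλ · cos φ₂ = (0.1745)(0.9914) = 0.1730
x = cos φ₁ sin φ₂ − sin φ₁ cos φ₂ cos Δλ = (0.9579)(0.1310) − (-0.2872)(0.9914)(0.9847) = 0.4059
θ = atan2(y, x) = 23.09°, so the bearing is 23°.

23°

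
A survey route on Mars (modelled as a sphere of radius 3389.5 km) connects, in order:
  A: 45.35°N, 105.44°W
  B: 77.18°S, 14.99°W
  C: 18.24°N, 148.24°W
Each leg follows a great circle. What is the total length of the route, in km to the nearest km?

14833 km

Leg A→B: central angle 2.3391 rad, distance 7928.3 km.
Leg B→C: central angle 2.0371 rad, distance 6904.8 km.
Total: 7928.3 + 6904.8 ≈ 14833 km.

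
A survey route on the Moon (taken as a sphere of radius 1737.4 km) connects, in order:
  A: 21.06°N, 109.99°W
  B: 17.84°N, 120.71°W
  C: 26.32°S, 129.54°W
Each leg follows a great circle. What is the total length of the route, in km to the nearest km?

1686 km

Leg A→B: central angle 0.1851 rad, distance 321.6 km.
Leg B→C: central angle 0.7851 rad, distance 1364.1 km.
Total: 321.6 + 1364.1 ≈ 1686 km.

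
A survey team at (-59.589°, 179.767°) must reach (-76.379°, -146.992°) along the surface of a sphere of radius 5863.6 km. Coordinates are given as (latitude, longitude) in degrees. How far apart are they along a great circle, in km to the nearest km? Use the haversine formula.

In radians: φ₁ = -1.0400, φ₂ = -1.3331, Δλ = 33.241° = 0.5802 rad.
Haversine: a = sin²(Δφ/2) + cos φ₁ cos φ₂ sin²(Δλ/2) = 0.0213 + (0.5062)(0.2355)(0.0818) = 0.03107.
Central angle c = 2·arcsin(√a) = 0.35437 rad.
Distance = R·c = 5863.6 × 0.3544 ≈ 2078 km.

2078 km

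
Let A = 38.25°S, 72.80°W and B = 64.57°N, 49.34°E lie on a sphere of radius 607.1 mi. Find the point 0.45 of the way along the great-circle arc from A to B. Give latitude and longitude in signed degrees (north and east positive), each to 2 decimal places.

Central angle δ = 2.4017 rad. Interpolating on the sphere with fraction f = 0.45:
P = [sin((1−f)δ)·A + sin(fδ)·B] / sin δ = 1.4371·A + 1.3086·B in Cartesian coordinates,
giving P = (0.6999, -0.6518, 0.2921), i.e. latitude 16.98°, longitude -42.96°.

16.98°, -42.96°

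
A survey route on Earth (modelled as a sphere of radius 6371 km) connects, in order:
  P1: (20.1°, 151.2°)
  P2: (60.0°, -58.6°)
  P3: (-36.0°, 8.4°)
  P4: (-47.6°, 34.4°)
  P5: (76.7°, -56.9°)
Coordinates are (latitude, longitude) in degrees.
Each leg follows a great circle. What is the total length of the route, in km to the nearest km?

Leg P1→P2: central angle 1.6809 rad, distance 10708.7 km.
Leg P2→P3: central angle 1.9294 rad, distance 12292.3 km.
Leg P3→P4: central angle 0.3914 rad, distance 2493.8 km.
Leg P4→P5: central angle 2.3777 rad, distance 15148.5 km.
Total: 10708.7 + 12292.3 + 2493.8 + 15148.5 ≈ 40643 km.

40643 km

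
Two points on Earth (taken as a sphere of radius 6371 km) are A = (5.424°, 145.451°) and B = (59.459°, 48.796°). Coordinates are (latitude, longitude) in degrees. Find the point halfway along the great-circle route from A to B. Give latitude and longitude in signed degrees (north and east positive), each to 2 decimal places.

Central angle δ = 1.5480 rad. Interpolating on the sphere with fraction f = 0.5:
P = [sin((1−f)δ)·A + sin(fδ)·B] / sin δ = 0.6992·A + 0.6992·B in Cartesian coordinates,
giving P = (-0.3393, 0.6621, 0.6683), i.e. latitude 41.93°, longitude 117.13°.

41.93°, 117.13°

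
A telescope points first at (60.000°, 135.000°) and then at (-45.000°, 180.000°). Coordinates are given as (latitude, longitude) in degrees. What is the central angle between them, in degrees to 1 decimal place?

In radians: φ₁ = 1.0472, φ₂ = -0.7854, Δλ = 45.000° = 0.7854 rad.
cos c = sin φ₁ sin φ₂ + cos φ₁ cos φ₂ cos Δλ = (0.8660)(-0.7071) + (0.5000)(0.7071)(0.7071) = -0.36237,
so c = arccos(-0.36237) = 1.94161 rad.
So the angular separation is 111.2°.

111.2°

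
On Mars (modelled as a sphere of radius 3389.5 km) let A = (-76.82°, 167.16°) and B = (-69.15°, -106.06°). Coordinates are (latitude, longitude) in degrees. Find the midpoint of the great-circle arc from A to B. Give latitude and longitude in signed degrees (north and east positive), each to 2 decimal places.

-77.21°, -137.75°

The central angle between A and B is δ = 0.4166 rad.
With f = 0.5, the slerp weights are sin((1−f)δ)/sin δ = 0.5110 and sin(fδ)/sin δ = 0.5110.
Weighted sum of the unit vectors: (0.5110)·(-0.2223,0.0507,-0.9737) + (0.5110)·(-0.0985,-0.3420,-0.9345) = (-0.1639, -0.1489, -0.9752).
Converting back: φ = atan2(z, √(x²+y²)) = -77.21°, λ = atan2(y, x) = -137.75°.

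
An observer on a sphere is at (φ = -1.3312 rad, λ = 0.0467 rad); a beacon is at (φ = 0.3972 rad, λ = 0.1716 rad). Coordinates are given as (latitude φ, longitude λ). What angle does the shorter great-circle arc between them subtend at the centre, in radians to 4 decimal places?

1.7301 rad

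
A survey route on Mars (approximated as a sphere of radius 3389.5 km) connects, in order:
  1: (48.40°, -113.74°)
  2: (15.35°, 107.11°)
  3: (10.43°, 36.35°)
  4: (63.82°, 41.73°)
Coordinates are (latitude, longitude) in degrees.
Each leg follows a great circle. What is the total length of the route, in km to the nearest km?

13549 km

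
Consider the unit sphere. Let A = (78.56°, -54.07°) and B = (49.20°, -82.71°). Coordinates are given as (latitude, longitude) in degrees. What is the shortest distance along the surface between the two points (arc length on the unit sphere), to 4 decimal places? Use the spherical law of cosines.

In radians: φ₁ = 1.3711, φ₂ = 0.8587, Δλ = -28.640° = -0.4999 rad.
cos c = sin φ₁ sin φ₂ + cos φ₁ cos φ₂ cos Δλ = (0.9801)(0.7570) + (0.1983)(0.6534)(0.8776) = 0.85570,
so c = arccos(0.85570) = 0.54390 rad.
On the unit sphere the arc length equals the central angle: 0.5439.

0.5439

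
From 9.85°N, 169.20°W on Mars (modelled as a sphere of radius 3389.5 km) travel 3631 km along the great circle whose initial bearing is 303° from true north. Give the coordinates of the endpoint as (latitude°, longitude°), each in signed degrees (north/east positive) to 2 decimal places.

Angular distance δ = d/R = 3631/3389.5 = 1.07125 rad; initial bearing θ = 5.2883 rad.
sin φ₂ = sin φ₁ cos δ + cos φ₁ sin δ cos θ = (0.1711)(0.4790) + (0.9853)(0.8778)(0.5446) = 0.5530, so φ₂ = 33.57°.
Δλ = atan2(sin θ sin δ cos φ₁, cos δ − sin φ₁ sin φ₂) = atan2(-0.7253, 0.3844) = -62.076°.
λ₂ = -169.200° − 62.076° = -231.28° → 128.72° after wrapping to (−180°, 180°].

33.57°, 128.72°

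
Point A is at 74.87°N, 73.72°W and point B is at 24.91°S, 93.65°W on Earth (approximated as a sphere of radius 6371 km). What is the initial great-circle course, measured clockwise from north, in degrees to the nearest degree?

198°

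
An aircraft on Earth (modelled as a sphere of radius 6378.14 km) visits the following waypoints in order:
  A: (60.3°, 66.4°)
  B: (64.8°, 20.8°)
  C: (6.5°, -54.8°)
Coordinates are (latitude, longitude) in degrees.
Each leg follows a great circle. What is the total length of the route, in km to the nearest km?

Leg A→B: central angle 0.3666 rad, distance 2338.1 km.
Leg B→C: central angle 1.3616 rad, distance 8684.7 km.
Total: 2338.1 + 8684.7 ≈ 11023 km.

11023 km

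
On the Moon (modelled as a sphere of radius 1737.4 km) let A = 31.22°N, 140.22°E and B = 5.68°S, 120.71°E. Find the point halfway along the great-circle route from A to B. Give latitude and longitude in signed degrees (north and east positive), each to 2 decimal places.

The central angle between A and B is δ = 0.7215 rad.
With f = 0.5, the slerp weights are sin((1−f)δ)/sin δ = 0.5344 and sin(fδ)/sin δ = 0.5344.
Weighted sum of the unit vectors: (0.5344)·(-0.6572,0.5472,0.5183) + (0.5344)·(-0.5082,0.8555,-0.0990) = (-0.6228, 0.7496, 0.2241).
Converting back: φ = atan2(z, √(x²+y²)) = 12.95°, λ = atan2(y, x) = 129.72°.

12.95°, 129.72°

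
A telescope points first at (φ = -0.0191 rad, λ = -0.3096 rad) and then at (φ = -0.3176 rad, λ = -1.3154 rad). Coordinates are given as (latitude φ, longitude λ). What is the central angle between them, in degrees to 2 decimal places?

In radians: φ₁ = -0.0191, φ₂ = -0.3176, Δλ = -57.628° = -1.0058 rad.
Haversine: a = sin²(Δφ/2) + cos φ₁ cos φ₂ sin²(Δλ/2) = 0.0221 + (0.9998)(0.9500)(0.2323) = 0.24275.
Central angle c = 2·arcsin(√a) = 1.03036 rad.
So the angular separation is 59.04°.

59.04°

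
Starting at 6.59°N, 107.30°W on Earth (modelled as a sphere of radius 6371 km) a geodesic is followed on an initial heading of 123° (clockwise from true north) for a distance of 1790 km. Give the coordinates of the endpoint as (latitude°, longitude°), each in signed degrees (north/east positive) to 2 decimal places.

Angular distance δ = d/R = 1790/6371 = 0.28096 rad; initial bearing θ = 2.1468 rad.
sin φ₂ = sin φ₁ cos δ + cos φ₁ sin δ cos θ = (0.1148)(0.9608) + (0.9934)(0.2773)(-0.5446) = -0.0398, so φ₂ = -2.28°.
Δλ = atan2(sin θ sin δ cos φ₁, cos δ − sin φ₁ sin φ₂) = atan2(0.2310, 0.9654) = 13.458°.
λ₂ = -107.300° + 13.458° = -93.84°.

-2.28°, -93.84°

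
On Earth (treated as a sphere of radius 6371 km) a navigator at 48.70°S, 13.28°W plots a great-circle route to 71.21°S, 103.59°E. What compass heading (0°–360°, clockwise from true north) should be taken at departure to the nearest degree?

With φ₁ = -0.8500, φ₂ = -1.2428, Δλ = 2.0398 rad, the forward-azimuth formula gives
θ = atan2( sin Δλ cos φ₂ , cos φ₁ sin φ₂ − sin φ₁ cos φ₂ cos Δλ ) = atan2(0.2873, -0.7342) = 158.63°.
So the initial bearing is 159°.

159°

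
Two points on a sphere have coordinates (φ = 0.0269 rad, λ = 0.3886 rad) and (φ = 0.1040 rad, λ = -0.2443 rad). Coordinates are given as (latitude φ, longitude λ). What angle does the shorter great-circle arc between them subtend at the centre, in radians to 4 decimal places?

0.6360 rad

In radians: φ₁ = 0.0269, φ₂ = 0.1040, Δλ = -36.262° = -0.6329 rad.
cos c = sin φ₁ sin φ₂ + cos φ₁ cos φ₂ cos Δλ = (0.0269)(0.1038) + (0.9996)(0.9946)(0.8063) = 0.80446,
so c = arccos(0.80446) = 0.63603 rad.
So the angular separation is 0.6360 rad.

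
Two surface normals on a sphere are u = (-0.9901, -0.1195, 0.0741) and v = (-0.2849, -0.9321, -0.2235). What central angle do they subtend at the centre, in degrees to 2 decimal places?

u·v = 0.3769; |u| = 1.0000, |v| = 1.0000.
cos θ = (u·v)/(|u||v|) = 0.3769, so θ = 67.86°.

67.86°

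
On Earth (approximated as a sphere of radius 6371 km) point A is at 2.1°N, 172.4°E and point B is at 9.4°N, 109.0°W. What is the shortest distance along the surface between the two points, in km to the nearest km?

8719 km

With latitudes φ₁ = 2.100°, φ₂ = 9.400° and longitude difference Δλ = 78.600°:
cos c = sin φ₁ sin φ₂ + cos φ₁ cos φ₂ cos Δλ = (0.0366)(0.1633) + (0.9993)(0.9866)(0.1977) = 0.20086,
so c = arccos(0.20086) = 1.36856 rad.
Distance = R·c = 6371 × 1.3686 ≈ 8719 km.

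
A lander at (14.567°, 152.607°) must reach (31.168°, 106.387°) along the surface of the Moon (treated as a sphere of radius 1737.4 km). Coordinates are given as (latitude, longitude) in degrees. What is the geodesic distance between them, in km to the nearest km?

1374 km

In radians: φ₁ = 0.2542, φ₂ = 0.5440, Δλ = -46.220° = -0.8067 rad.
cos c = sin φ₁ sin φ₂ + cos φ₁ cos φ₂ cos Δλ = (0.2515)(0.5175) + (0.9679)(0.8557)(0.6919) = 0.70316,
so c = arccos(0.70316) = 0.79097 rad.
Distance = R·c = 1737.4 × 0.7910 ≈ 1374 km.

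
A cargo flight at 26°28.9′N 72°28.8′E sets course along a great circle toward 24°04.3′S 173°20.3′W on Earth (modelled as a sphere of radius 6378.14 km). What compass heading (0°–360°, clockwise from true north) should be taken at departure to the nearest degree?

103°

Δλ = 114.182° = 1.9928 rad.
y = sin Δλ · cos φ₂ = (0.9123)(0.9130) = 0.8329
x = cos φ₁ sin φ₂ − sin φ₁ cos φ₂ cos Δλ = (0.8951)(-0.4079) − (0.4459)(0.9130)(-0.4096) = -0.1983
θ = atan2(y, x) = 103.39°, so the bearing is 103°.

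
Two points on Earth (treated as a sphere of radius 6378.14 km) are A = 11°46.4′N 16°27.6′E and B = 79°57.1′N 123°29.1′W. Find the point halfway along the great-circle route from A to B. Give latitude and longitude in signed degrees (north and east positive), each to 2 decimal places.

54.34°, 8.89°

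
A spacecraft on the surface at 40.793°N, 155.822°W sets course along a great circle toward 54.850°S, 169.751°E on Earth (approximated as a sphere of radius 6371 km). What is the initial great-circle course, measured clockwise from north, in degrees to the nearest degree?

199°

With φ₁ = 0.7120, φ₂ = -0.9573, Δλ = -0.6009 rad, the forward-azimuth formula gives
θ = atan2( sin Δλ cos φ₂ , cos φ₁ sin φ₂ − sin φ₁ cos φ₂ cos Δλ ) = atan2(-0.3255, -0.9293) = -160.70°.
Adding 360° brings this into [0°, 360°): 199°.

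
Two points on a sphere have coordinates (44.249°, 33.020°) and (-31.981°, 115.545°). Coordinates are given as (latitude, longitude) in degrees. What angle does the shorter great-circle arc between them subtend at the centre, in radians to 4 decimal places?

Let φ₁ = 0.7723 rad, φ₂ = -0.5582 rad, and Δλ = 1.4403 rad.
Haversine: a = sin²(Δφ/2) + cos φ₁ cos φ₂ sin²(Δλ/2) = 0.3810 + (0.7163)(0.8482)(0.4350) = 0.64526.
Central angle c = 2·arcsin(√a) = 1.86557 rad.
So the angular separation is 1.8656 rad.

1.8656 rad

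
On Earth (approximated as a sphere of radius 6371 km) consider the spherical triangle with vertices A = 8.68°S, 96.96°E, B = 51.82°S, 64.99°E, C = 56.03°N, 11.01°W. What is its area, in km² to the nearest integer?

55556322 km²

Side lengths (central angles): a = 2.1753, b = 1.8709, c = 0.8802 rad; semiperimeter s = 2.4632.
By l'Huilier's theorem, tan(E/4) = √[tan(s/2) tan((s−a)/2) tan((s−b)/2) tan((s−c)/2)], giving spherical excess E = 1.3687 rad.
Area = E·R² = 1.3687 × (6371)² ≈ 55556322 km².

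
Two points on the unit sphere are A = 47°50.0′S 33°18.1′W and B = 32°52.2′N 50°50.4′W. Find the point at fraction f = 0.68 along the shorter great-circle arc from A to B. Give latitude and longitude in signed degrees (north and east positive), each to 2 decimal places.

The central angle between A and B is δ = 1.4350 rad.
With f = 0.68, the slerp weights are sin((1−f)δ)/sin δ = 0.4474 and sin(fδ)/sin δ = 0.8359.
Weighted sum of the unit vectors: (0.4474)·(0.5611,-0.3686,-0.7412) + (0.8359)·(0.5304,-0.6512,0.5427) = (0.6943, -0.7092, 0.1221).
Converting back: φ = atan2(z, √(x²+y²)) = 7.01°, λ = atan2(y, x) = -45.61°.

7.01°, -45.61°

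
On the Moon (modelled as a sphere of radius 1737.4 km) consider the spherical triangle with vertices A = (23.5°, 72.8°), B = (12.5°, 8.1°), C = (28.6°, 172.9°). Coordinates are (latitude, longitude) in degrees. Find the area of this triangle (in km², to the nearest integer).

3220017 km²

Side lengths (central angles): a = 2.3798, b = 1.5211, c = 1.0827 rad; semiperimeter s = 2.4918.
By l'Huilier's theorem, tan(E/4) = √[tan(s/2) tan((s−a)/2) tan((s−b)/2) tan((s−c)/2)], giving spherical excess E = 1.0667 rad.
Area = E·R² = 1.0667 × (1737.4)² ≈ 3220017 km².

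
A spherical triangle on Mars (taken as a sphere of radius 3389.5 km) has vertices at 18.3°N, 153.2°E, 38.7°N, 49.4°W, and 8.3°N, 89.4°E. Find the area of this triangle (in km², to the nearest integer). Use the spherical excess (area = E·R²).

22662664 km²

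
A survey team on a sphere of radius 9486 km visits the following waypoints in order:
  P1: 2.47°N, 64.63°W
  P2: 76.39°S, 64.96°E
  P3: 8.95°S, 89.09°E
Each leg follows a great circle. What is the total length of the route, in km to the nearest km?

28104 km

Leg P1→P2: central angle 1.7637 rad, distance 16730.4 km.
Leg P2→P3: central angle 1.1989 rad, distance 11373.2 km.
Total: 16730.4 + 11373.2 ≈ 28104 km.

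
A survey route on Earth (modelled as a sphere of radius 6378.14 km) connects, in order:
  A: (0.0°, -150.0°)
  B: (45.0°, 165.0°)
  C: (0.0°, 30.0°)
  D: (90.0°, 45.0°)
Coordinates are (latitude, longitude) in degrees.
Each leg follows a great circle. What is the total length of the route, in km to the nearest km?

30056 km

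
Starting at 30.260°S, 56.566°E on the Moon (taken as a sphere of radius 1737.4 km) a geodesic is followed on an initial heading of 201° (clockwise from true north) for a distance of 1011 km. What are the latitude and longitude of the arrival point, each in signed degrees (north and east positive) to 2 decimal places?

Angular distance δ = d/R = 1011/1737.4 = 0.58190 rad; initial bearing θ = 3.5081 rad.
sin φ₂ = sin φ₁ cos δ + cos φ₁ sin δ cos θ = (-0.5039)(0.8354) + (0.8637)(0.5496)(-0.9336) = -0.8642, so φ₂ = -59.79°.
Δλ = atan2(sin θ sin δ cos φ₁, cos δ − sin φ₁ sin φ₂) = atan2(-0.1701, 0.3999) = -23.044°.
λ₂ = 56.566° − 23.044° = 33.52°.

-59.79°, 33.52°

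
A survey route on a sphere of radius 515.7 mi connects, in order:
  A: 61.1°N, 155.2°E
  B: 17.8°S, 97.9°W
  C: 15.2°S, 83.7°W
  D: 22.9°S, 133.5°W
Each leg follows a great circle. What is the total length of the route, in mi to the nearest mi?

Leg A→B: central angle 1.9838 rad, distance 1023.1 mi.
Leg B→C: central angle 0.2419 rad, distance 124.7 mi.
Leg C→D: central angle 0.8287 rad, distance 427.4 mi.
Total: 1023.1 + 124.7 + 427.4 ≈ 1575 mi.

1575 mi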